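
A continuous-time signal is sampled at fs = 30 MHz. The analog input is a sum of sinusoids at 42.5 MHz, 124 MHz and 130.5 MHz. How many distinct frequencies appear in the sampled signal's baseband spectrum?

3

fs/2 = 15 MHz.
42.5 MHz mod fs = 12.5 MHz.
12.5 MHz ≤ fs/2 = 15 MHz, appears at 12.5 MHz.
124 MHz mod fs = 4 MHz.
4 MHz ≤ fs/2 = 15 MHz, appears at 4 MHz.
130.5 MHz mod fs = 10.5 MHz.
10.5 MHz ≤ fs/2 = 15 MHz, appears at 10.5 MHz.
Distinct values: {4 MHz, 10.5 MHz, 12.5 MHz} → 3.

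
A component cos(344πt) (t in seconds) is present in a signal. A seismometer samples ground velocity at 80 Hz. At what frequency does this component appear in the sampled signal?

ω = 344π rad/s → f = ω/(2π) = 172 Hz.
172 Hz mod fs = 12 Hz.
12 Hz ≤ fs/2 = 40 Hz, appears at 12 Hz.

12 Hz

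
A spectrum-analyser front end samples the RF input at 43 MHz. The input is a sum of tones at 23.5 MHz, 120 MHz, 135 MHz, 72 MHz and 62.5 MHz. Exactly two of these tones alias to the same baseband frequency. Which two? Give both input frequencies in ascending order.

fs/2 = 21.5 MHz.
23.5 MHz > fs/2 = 21.5 MHz, folds to fs − 23.5 MHz = 19.5 MHz.
120 MHz mod fs = 34 MHz.
34 MHz > fs/2 = 21.5 MHz, folds to fs − 34 MHz = 9 MHz.
135 MHz mod fs = 6 MHz.
6 MHz ≤ fs/2 = 21.5 MHz, appears at 6 MHz.
72 MHz mod fs = 29 MHz.
29 MHz > fs/2 = 21.5 MHz, folds to fs − 29 MHz = 14 MHz.
62.5 MHz mod fs = 19.5 MHz.
19.5 MHz ≤ fs/2 = 21.5 MHz, appears at 19.5 MHz.
23.5 MHz and 62.5 MHz both map to 19.5 MHz.

23.5 MHz, 62.5 MHz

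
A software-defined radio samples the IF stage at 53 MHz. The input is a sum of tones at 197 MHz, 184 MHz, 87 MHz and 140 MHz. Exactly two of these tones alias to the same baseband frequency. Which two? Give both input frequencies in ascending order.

87 MHz, 140 MHz

fs/2 = 26.5 MHz.
197 MHz mod fs = 38 MHz.
38 MHz > fs/2 = 26.5 MHz, folds to fs − 38 MHz = 15 MHz.
184 MHz mod fs = 25 MHz.
25 MHz ≤ fs/2 = 26.5 MHz, appears at 25 MHz.
87 MHz mod fs = 34 MHz.
34 MHz > fs/2 = 26.5 MHz, folds to fs − 34 MHz = 19 MHz.
140 MHz mod fs = 34 MHz.
34 MHz > fs/2 = 26.5 MHz, folds to fs − 34 MHz = 19 MHz.
87 MHz and 140 MHz both map to 19 MHz.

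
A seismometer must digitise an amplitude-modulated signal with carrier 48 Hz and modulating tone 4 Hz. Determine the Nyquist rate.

104 Hz

AM sidebands sit at fc ± fm = 44 Hz and 52 Hz.
Highest-frequency component: 52 Hz.
Nyquist rate = 2 × 52 Hz = 104 Hz.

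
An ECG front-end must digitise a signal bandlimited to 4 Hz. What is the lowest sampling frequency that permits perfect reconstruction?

8 Hz

Nyquist rate = 2 × 4 Hz = 8 Hz.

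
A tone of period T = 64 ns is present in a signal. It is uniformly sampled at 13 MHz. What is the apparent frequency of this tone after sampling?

T = 64 ns → f = 1/T = 15.625 MHz.
15.625 MHz mod fs = 2.625 MHz.
2.625 MHz ≤ fs/2 = 6.5 MHz, appears at 2.625 MHz.

2.625 MHz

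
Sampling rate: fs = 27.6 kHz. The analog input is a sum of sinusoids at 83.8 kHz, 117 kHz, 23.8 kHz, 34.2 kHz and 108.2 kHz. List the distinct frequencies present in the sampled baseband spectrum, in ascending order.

1 kHz, 2.2 kHz, 3.8 kHz, 6.6 kHz

fs/2 = 13.8 kHz.
83.8 kHz mod fs = 1 kHz.
1 kHz ≤ fs/2 = 13.8 kHz, appears at 1 kHz.
117 kHz mod fs = 6.6 kHz.
6.6 kHz ≤ fs/2 = 13.8 kHz, appears at 6.6 kHz.
23.8 kHz > fs/2 = 13.8 kHz, folds to fs − 23.8 kHz = 3.8 kHz.
34.2 kHz mod fs = 6.6 kHz.
6.6 kHz ≤ fs/2 = 13.8 kHz, appears at 6.6 kHz.
108.2 kHz mod fs = 25.4 kHz.
25.4 kHz > fs/2 = 13.8 kHz, folds to fs − 25.4 kHz = 2.2 kHz.
Distinct values: {1 kHz, 2.2 kHz, 3.8 kHz, 6.6 kHz}.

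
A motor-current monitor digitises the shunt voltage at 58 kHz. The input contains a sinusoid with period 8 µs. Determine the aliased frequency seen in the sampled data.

T = 8 µs → f = 1/T = 125 kHz.
125 kHz mod fs = 9 kHz.
9 kHz ≤ fs/2 = 29 kHz, appears at 9 kHz.

9 kHz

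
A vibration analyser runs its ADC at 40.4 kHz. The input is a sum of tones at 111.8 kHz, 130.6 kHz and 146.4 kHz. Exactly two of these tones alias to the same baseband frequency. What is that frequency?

fs/2 = 20.2 kHz.
111.8 kHz mod fs = 31 kHz.
31 kHz > fs/2 = 20.2 kHz, folds to fs − 31 kHz = 9.4 kHz.
130.6 kHz mod fs = 9.4 kHz.
9.4 kHz ≤ fs/2 = 20.2 kHz, appears at 9.4 kHz.
146.4 kHz mod fs = 25.2 kHz.
25.2 kHz > fs/2 = 20.2 kHz, folds to fs − 25.2 kHz = 15.2 kHz.
111.8 kHz and 130.6 kHz both map to 9.4 kHz.

9.4 kHz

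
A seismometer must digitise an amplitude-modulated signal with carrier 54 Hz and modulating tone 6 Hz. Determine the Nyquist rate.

AM sidebands sit at fc ± fm = 48 Hz and 60 Hz.
Highest-frequency component: 60 Hz.
Nyquist rate = 2 × 60 Hz = 120 Hz.

120 Hz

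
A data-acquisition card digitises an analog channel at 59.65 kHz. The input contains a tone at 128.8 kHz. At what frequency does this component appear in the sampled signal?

128.8 kHz mod fs = 9.5 kHz.
9.5 kHz ≤ fs/2 = 29.825 kHz, appears at 9.5 kHz.

9.5 kHz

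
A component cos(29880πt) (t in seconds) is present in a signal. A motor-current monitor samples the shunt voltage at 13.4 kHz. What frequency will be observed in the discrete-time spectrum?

1.54 kHz

ω = 29880π rad/s → f = ω/(2π) = 14940 Hz = 14.94 kHz.
14.94 kHz mod fs = 1.54 kHz.
1.54 kHz ≤ fs/2 = 6.7 kHz, appears at 1.54 kHz.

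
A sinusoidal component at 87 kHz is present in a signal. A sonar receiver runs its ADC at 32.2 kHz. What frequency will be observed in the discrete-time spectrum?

9.6 kHz

87 kHz mod fs = 22.6 kHz.
22.6 kHz > fs/2 = 16.1 kHz, folds to fs − 22.6 kHz = 9.6 kHz.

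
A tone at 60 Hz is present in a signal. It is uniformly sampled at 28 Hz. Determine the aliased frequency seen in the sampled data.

60 Hz mod fs = 4 Hz.
4 Hz ≤ fs/2 = 14 Hz, appears at 4 Hz.

4 Hz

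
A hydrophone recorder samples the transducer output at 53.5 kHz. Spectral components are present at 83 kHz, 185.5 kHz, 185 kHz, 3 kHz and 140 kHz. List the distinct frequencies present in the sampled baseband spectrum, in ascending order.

3 kHz, 20.5 kHz, 24 kHz, 24.5 kHz, 25 kHz

fs/2 = 26.75 kHz.
83 kHz mod fs = 29.5 kHz.
29.5 kHz > fs/2 = 26.75 kHz, folds to fs − 29.5 kHz = 24 kHz.
185.5 kHz mod fs = 25 kHz.
25 kHz ≤ fs/2 = 26.75 kHz, appears at 25 kHz.
185 kHz mod fs = 24.5 kHz.
24.5 kHz ≤ fs/2 = 26.75 kHz, appears at 24.5 kHz.
3 kHz ≤ fs/2 = 26.75 kHz, passes unchanged.
140 kHz mod fs = 33 kHz.
33 kHz > fs/2 = 26.75 kHz, folds to fs − 33 kHz = 20.5 kHz.
Distinct values: {3 kHz, 20.5 kHz, 24 kHz, 24.5 kHz, 25 kHz}.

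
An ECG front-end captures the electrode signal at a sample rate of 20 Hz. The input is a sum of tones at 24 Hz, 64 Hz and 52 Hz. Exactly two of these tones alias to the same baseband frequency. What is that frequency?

4 Hz

fs/2 = 10 Hz.
24 Hz mod fs = 4 Hz.
4 Hz ≤ fs/2 = 10 Hz, appears at 4 Hz.
64 Hz mod fs = 4 Hz.
4 Hz ≤ fs/2 = 10 Hz, appears at 4 Hz.
52 Hz mod fs = 12 Hz.
12 Hz > fs/2 = 10 Hz, folds to fs − 12 Hz = 8 Hz.
24 Hz and 64 Hz both map to 4 Hz.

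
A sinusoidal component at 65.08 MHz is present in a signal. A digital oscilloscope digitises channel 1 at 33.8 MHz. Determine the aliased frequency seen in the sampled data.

2.52 MHz

65.08 MHz mod fs = 31.28 MHz.
31.28 MHz > fs/2 = 16.9 MHz, folds to fs − 31.28 MHz = 2.52 MHz.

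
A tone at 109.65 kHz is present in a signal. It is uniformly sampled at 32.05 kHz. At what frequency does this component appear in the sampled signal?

13.5 kHz

109.65 kHz mod fs = 13.5 kHz.
13.5 kHz ≤ fs/2 = 16.025 kHz, appears at 13.5 kHz.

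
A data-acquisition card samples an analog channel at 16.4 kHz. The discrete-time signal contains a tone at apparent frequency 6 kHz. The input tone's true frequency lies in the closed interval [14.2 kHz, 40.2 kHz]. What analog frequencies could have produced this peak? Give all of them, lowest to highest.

22.4 kHz, 26.8 kHz, 38.8 kHz

Frequencies that alias to 6 kHz are k·fs ± 6 kHz for integer k ≥ 0.
k=0: 6 kHz.
k=1: 10.4 kHz, 22.4 kHz.
k=2: 26.8 kHz, 38.8 kHz.
k=3: 43.2 kHz, 55.2 kHz.
Within [14.2 kHz, 40.2 kHz]: 22.4 kHz, 26.8 kHz, 38.8 kHz.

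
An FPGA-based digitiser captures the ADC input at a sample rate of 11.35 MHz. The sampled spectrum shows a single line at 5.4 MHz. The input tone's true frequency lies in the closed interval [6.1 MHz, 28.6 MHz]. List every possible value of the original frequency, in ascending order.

Frequencies that alias to 5.4 MHz are k·fs ± 5.4 MHz for integer k ≥ 0.
k=0: 5.4 MHz.
k=1: 5.95 MHz, 16.75 MHz.
k=2: 17.3 MHz, 28.1 MHz.
k=3: 28.65 MHz, 39.45 MHz.
Within [6.1 MHz, 28.6 MHz]: 16.75 MHz, 17.3 MHz, 28.1 MHz.

16.75 MHz, 17.3 MHz, 28.1 MHz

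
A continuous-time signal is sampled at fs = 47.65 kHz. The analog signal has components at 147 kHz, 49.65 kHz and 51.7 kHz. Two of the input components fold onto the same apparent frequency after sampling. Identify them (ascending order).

fs/2 = 23.825 kHz.
147 kHz mod fs = 4.05 kHz.
4.05 kHz ≤ fs/2 = 23.825 kHz, appears at 4.05 kHz.
49.65 kHz mod fs = 2 kHz.
2 kHz ≤ fs/2 = 23.825 kHz, appears at 2 kHz.
51.7 kHz mod fs = 4.05 kHz.
4.05 kHz ≤ fs/2 = 23.825 kHz, appears at 4.05 kHz.
51.7 kHz and 147 kHz both map to 4.05 kHz.

51.7 kHz, 147 kHz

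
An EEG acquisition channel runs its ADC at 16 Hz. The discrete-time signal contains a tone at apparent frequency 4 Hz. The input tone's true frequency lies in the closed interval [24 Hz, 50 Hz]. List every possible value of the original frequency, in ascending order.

Frequencies that alias to 4 Hz are k·fs ± 4 Hz for integer k ≥ 0.
k=0: 4 Hz.
k=1: 12 Hz, 20 Hz.
k=2: 28 Hz, 36 Hz.
k=3: 44 Hz, 52 Hz.
k=4: 60 Hz, 68 Hz.
Within [24 Hz, 50 Hz]: 28 Hz, 36 Hz, 44 Hz.

28 Hz, 36 Hz, 44 Hz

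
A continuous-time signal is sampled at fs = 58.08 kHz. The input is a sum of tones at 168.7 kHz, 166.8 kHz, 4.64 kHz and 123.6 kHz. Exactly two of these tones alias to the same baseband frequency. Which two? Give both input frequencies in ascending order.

fs/2 = 29.04 kHz.
168.7 kHz mod fs = 52.54 kHz.
52.54 kHz > fs/2 = 29.04 kHz, folds to fs − 52.54 kHz = 5.54 kHz.
166.8 kHz mod fs = 50.64 kHz.
50.64 kHz > fs/2 = 29.04 kHz, folds to fs − 50.64 kHz = 7.44 kHz.
4.64 kHz ≤ fs/2 = 29.04 kHz, passes unchanged.
123.6 kHz mod fs = 7.44 kHz.
7.44 kHz ≤ fs/2 = 29.04 kHz, appears at 7.44 kHz.
123.6 kHz and 166.8 kHz both map to 7.44 kHz.

123.6 kHz, 166.8 kHz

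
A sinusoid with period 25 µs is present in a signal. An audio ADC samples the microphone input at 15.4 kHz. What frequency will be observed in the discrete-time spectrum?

6.2 kHz

T = 25 µs → f = 1/T = 40 kHz.
40 kHz mod fs = 9.2 kHz.
9.2 kHz > fs/2 = 7.7 kHz, folds to fs − 9.2 kHz = 6.2 kHz.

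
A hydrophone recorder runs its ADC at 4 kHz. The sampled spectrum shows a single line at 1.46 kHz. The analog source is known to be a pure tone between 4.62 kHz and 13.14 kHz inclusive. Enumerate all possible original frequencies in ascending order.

Frequencies that alias to 1.46 kHz are k·fs ± 1.46 kHz for integer k ≥ 0.
k=0: 1.46 kHz.
k=1: 2.54 kHz, 5.46 kHz.
k=2: 6.54 kHz, 9.46 kHz.
k=3: 10.54 kHz, 13.46 kHz.
k=4: 14.54 kHz, 17.46 kHz.
Within [4.62 kHz, 13.14 kHz]: 5.46 kHz, 6.54 kHz, 9.46 kHz, 10.54 kHz.

5.46 kHz, 6.54 kHz, 9.46 kHz, 10.54 kHz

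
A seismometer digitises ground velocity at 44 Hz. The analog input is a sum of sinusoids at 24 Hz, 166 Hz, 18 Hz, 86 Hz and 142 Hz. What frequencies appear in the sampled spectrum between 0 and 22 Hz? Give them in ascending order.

2 Hz, 10 Hz, 18 Hz, 20 Hz

fs/2 = 22 Hz.
24 Hz > fs/2 = 22 Hz, folds to fs − 24 Hz = 20 Hz.
166 Hz mod fs = 34 Hz.
34 Hz > fs/2 = 22 Hz, folds to fs − 34 Hz = 10 Hz.
18 Hz ≤ fs/2 = 22 Hz, passes unchanged.
86 Hz mod fs = 42 Hz.
42 Hz > fs/2 = 22 Hz, folds to fs − 42 Hz = 2 Hz.
142 Hz mod fs = 10 Hz.
10 Hz ≤ fs/2 = 22 Hz, appears at 10 Hz.
Distinct values: {2 Hz, 10 Hz, 18 Hz, 20 Hz}.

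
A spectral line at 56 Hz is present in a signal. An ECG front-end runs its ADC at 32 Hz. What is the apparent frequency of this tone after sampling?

8 Hz

56 Hz mod fs = 24 Hz.
24 Hz > fs/2 = 16 Hz, folds to fs − 24 Hz = 8 Hz.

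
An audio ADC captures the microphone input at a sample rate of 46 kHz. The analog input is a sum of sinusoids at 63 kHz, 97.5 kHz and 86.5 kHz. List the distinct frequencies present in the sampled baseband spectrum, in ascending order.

5.5 kHz, 17 kHz

fs/2 = 23 kHz.
63 kHz mod fs = 17 kHz.
17 kHz ≤ fs/2 = 23 kHz, appears at 17 kHz.
97.5 kHz mod fs = 5.5 kHz.
5.5 kHz ≤ fs/2 = 23 kHz, appears at 5.5 kHz.
86.5 kHz mod fs = 40.5 kHz.
40.5 kHz > fs/2 = 23 kHz, folds to fs − 40.5 kHz = 5.5 kHz.
Distinct values: {5.5 kHz, 17 kHz}.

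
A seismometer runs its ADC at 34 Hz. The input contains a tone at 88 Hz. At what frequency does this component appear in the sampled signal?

88 Hz mod fs = 20 Hz.
20 Hz > fs/2 = 17 Hz, folds to fs − 20 Hz = 14 Hz.

14 Hz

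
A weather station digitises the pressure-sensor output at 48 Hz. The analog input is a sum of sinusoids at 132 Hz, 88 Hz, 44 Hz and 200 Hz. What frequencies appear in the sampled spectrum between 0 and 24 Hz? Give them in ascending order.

fs/2 = 24 Hz.
132 Hz mod fs = 36 Hz.
36 Hz > fs/2 = 24 Hz, folds to fs − 36 Hz = 12 Hz.
88 Hz mod fs = 40 Hz.
40 Hz > fs/2 = 24 Hz, folds to fs − 40 Hz = 8 Hz.
44 Hz > fs/2 = 24 Hz, folds to fs − 44 Hz = 4 Hz.
200 Hz mod fs = 8 Hz.
8 Hz ≤ fs/2 = 24 Hz, appears at 8 Hz.
Distinct values: {4 Hz, 8 Hz, 12 Hz}.

4 Hz, 8 Hz, 12 Hz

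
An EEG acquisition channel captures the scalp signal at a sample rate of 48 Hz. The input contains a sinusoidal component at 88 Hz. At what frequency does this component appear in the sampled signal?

8 Hz

88 Hz mod fs = 40 Hz.
40 Hz > fs/2 = 24 Hz, folds to fs − 40 Hz = 8 Hz.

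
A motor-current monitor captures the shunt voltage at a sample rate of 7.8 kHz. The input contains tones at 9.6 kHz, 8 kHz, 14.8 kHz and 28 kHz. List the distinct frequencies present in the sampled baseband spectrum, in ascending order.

0.2 kHz, 0.8 kHz, 1.8 kHz, 3.2 kHz

fs/2 = 3.9 kHz.
9.6 kHz mod fs = 1.8 kHz.
1.8 kHz ≤ fs/2 = 3.9 kHz, appears at 1.8 kHz.
8 kHz mod fs = 0.2 kHz.
0.2 kHz ≤ fs/2 = 3.9 kHz, appears at 0.2 kHz.
14.8 kHz mod fs = 7 kHz.
7 kHz > fs/2 = 3.9 kHz, folds to fs − 7 kHz = 0.8 kHz.
28 kHz mod fs = 4.6 kHz.
4.6 kHz > fs/2 = 3.9 kHz, folds to fs − 4.6 kHz = 3.2 kHz.
Distinct values: {0.2 kHz, 0.8 kHz, 1.8 kHz, 3.2 kHz}.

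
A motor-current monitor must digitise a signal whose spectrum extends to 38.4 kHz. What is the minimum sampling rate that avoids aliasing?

76.8 kHz

Nyquist rate = 2 × 38.4 kHz = 76.8 kHz.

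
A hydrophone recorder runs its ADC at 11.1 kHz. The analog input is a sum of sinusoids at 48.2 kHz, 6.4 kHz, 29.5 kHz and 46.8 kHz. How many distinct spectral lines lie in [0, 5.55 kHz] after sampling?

3

fs/2 = 5.55 kHz.
48.2 kHz mod fs = 3.8 kHz.
3.8 kHz ≤ fs/2 = 5.55 kHz, appears at 3.8 kHz.
6.4 kHz > fs/2 = 5.55 kHz, folds to fs − 6.4 kHz = 4.7 kHz.
29.5 kHz mod fs = 7.3 kHz.
7.3 kHz > fs/2 = 5.55 kHz, folds to fs − 7.3 kHz = 3.8 kHz.
46.8 kHz mod fs = 2.4 kHz.
2.4 kHz ≤ fs/2 = 5.55 kHz, appears at 2.4 kHz.
Distinct values: {2.4 kHz, 3.8 kHz, 4.7 kHz} → 3.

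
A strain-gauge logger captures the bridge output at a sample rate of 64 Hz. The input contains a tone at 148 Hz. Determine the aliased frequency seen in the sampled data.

20 Hz

148 Hz mod fs = 20 Hz.
20 Hz ≤ fs/2 = 32 Hz, appears at 20 Hz.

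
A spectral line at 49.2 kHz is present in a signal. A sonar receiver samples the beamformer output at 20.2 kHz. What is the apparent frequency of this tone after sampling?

49.2 kHz mod fs = 8.8 kHz.
8.8 kHz ≤ fs/2 = 10.1 kHz, appears at 8.8 kHz.

8.8 kHz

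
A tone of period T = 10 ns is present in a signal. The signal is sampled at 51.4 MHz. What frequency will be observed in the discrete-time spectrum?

T = 10 ns → f = 1/T = 100 MHz.
100 MHz mod fs = 48.6 MHz.
48.6 MHz > fs/2 = 25.7 MHz, folds to fs − 48.6 MHz = 2.8 MHz.

2.8 MHz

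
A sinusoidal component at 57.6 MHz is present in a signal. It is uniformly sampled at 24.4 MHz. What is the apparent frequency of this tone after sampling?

8.8 MHz

57.6 MHz mod fs = 8.8 MHz.
8.8 MHz ≤ fs/2 = 12.2 MHz, appears at 8.8 MHz.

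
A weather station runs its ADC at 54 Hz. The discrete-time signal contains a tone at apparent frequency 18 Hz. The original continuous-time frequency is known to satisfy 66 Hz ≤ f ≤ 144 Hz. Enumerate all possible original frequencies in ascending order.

72 Hz, 90 Hz, 126 Hz, 144 Hz

Frequencies that alias to 18 Hz are k·fs ± 18 Hz for integer k ≥ 0.
k=0: 18 Hz.
k=1: 36 Hz, 72 Hz.
k=2: 90 Hz, 126 Hz.
k=3: 144 Hz, 180 Hz.
k=4: 198 Hz, 234 Hz.
Within [66 Hz, 144 Hz]: 72 Hz, 90 Hz, 126 Hz, 144 Hz.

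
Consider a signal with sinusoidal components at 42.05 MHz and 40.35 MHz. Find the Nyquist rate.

84.1 MHz

Highest-frequency component: 42.05 MHz.
Nyquist rate = 2 × 42.05 MHz = 84.1 MHz.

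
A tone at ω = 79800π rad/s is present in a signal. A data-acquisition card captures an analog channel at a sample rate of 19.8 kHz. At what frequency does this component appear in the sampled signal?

ω = 79800π rad/s → f = ω/(2π) = 39900 Hz = 39.9 kHz.
39.9 kHz mod fs = 0.3 kHz.
0.3 kHz ≤ fs/2 = 9.9 kHz, appears at 0.3 kHz.

0.3 kHz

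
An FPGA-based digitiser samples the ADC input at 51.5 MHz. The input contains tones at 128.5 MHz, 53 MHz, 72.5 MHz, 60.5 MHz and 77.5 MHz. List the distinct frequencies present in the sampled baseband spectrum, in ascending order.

1.5 MHz, 9 MHz, 21 MHz, 25.5 MHz

fs/2 = 25.75 MHz.
128.5 MHz mod fs = 25.5 MHz.
25.5 MHz ≤ fs/2 = 25.75 MHz, appears at 25.5 MHz.
53 MHz mod fs = 1.5 MHz.
1.5 MHz ≤ fs/2 = 25.75 MHz, appears at 1.5 MHz.
72.5 MHz mod fs = 21 MHz.
21 MHz ≤ fs/2 = 25.75 MHz, appears at 21 MHz.
60.5 MHz mod fs = 9 MHz.
9 MHz ≤ fs/2 = 25.75 MHz, appears at 9 MHz.
77.5 MHz mod fs = 26 MHz.
26 MHz > fs/2 = 25.75 MHz, folds to fs − 26 MHz = 25.5 MHz.
Distinct values: {1.5 MHz, 9 MHz, 21 MHz, 25.5 MHz}.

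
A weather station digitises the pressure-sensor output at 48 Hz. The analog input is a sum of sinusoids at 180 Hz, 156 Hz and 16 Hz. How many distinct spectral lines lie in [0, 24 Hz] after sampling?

2

fs/2 = 24 Hz.
180 Hz mod fs = 36 Hz.
36 Hz > fs/2 = 24 Hz, folds to fs − 36 Hz = 12 Hz.
156 Hz mod fs = 12 Hz.
12 Hz ≤ fs/2 = 24 Hz, appears at 12 Hz.
16 Hz ≤ fs/2 = 24 Hz, passes unchanged.
Distinct values: {12 Hz, 16 Hz} → 2.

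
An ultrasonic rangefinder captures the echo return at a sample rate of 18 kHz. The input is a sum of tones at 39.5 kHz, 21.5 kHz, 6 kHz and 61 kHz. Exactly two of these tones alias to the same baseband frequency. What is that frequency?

3.5 kHz

fs/2 = 9 kHz.
39.5 kHz mod fs = 3.5 kHz.
3.5 kHz ≤ fs/2 = 9 kHz, appears at 3.5 kHz.
21.5 kHz mod fs = 3.5 kHz.
3.5 kHz ≤ fs/2 = 9 kHz, appears at 3.5 kHz.
6 kHz ≤ fs/2 = 9 kHz, passes unchanged.
61 kHz mod fs = 7 kHz.
7 kHz ≤ fs/2 = 9 kHz, appears at 7 kHz.
21.5 kHz and 39.5 kHz both map to 3.5 kHz.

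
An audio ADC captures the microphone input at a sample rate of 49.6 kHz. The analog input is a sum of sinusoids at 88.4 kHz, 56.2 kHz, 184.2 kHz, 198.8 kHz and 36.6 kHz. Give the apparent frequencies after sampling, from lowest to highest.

0.4 kHz, 6.6 kHz, 10.8 kHz, 13 kHz, 14.2 kHz

fs/2 = 24.8 kHz.
88.4 kHz mod fs = 38.8 kHz.
38.8 kHz > fs/2 = 24.8 kHz, folds to fs − 38.8 kHz = 10.8 kHz.
56.2 kHz mod fs = 6.6 kHz.
6.6 kHz ≤ fs/2 = 24.8 kHz, appears at 6.6 kHz.
184.2 kHz mod fs = 35.4 kHz.
35.4 kHz > fs/2 = 24.8 kHz, folds to fs − 35.4 kHz = 14.2 kHz.
198.8 kHz mod fs = 0.4 kHz.
0.4 kHz ≤ fs/2 = 24.8 kHz, appears at 0.4 kHz.
36.6 kHz > fs/2 = 24.8 kHz, folds to fs − 36.6 kHz = 13 kHz.
Distinct values: {0.4 kHz, 6.6 kHz, 10.8 kHz, 13 kHz, 14.2 kHz}.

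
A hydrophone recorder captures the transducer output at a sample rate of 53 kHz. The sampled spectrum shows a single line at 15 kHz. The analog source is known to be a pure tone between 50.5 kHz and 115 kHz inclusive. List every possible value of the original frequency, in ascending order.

68 kHz, 91 kHz

Frequencies that alias to 15 kHz are k·fs ± 15 kHz for integer k ≥ 0.
k=0: 15 kHz.
k=1: 38 kHz, 68 kHz.
k=2: 91 kHz, 121 kHz.
k=3: 144 kHz, 174 kHz.
Within [50.5 kHz, 115 kHz]: 68 kHz, 91 kHz.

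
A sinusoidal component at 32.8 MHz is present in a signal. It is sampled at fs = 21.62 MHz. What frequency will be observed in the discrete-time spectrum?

32.8 MHz mod fs = 11.18 MHz.
11.18 MHz > fs/2 = 10.81 MHz, folds to fs − 11.18 MHz = 10.44 MHz.

10.44 MHz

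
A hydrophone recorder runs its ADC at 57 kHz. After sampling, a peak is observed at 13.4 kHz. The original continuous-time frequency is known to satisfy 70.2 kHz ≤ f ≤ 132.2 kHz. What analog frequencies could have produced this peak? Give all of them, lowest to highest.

Frequencies that alias to 13.4 kHz are k·fs ± 13.4 kHz for integer k ≥ 0.
k=0: 13.4 kHz.
k=1: 43.6 kHz, 70.4 kHz.
k=2: 100.6 kHz, 127.4 kHz.
k=3: 157.6 kHz, 184.4 kHz.
Within [70.2 kHz, 132.2 kHz]: 70.4 kHz, 100.6 kHz, 127.4 kHz.

70.4 kHz, 100.6 kHz, 127.4 kHz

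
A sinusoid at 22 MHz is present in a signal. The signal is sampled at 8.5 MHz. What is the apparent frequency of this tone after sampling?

3.5 MHz

22 MHz mod fs = 5 MHz.
5 MHz > fs/2 = 4.25 MHz, folds to fs − 5 MHz = 3.5 MHz.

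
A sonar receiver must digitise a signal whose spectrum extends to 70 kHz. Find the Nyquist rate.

140 kHz

Nyquist rate = 2 × 70 kHz = 140 kHz.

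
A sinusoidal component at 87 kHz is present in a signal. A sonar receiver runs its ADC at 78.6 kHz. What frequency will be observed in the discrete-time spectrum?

87 kHz mod fs = 8.4 kHz.
8.4 kHz ≤ fs/2 = 39.3 kHz, appears at 8.4 kHz.

8.4 kHz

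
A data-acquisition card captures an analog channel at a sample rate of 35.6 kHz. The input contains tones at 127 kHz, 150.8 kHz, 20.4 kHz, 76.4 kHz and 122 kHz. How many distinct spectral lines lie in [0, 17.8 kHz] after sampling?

4

fs/2 = 17.8 kHz.
127 kHz mod fs = 20.2 kHz.
20.2 kHz > fs/2 = 17.8 kHz, folds to fs − 20.2 kHz = 15.4 kHz.
150.8 kHz mod fs = 8.4 kHz.
8.4 kHz ≤ fs/2 = 17.8 kHz, appears at 8.4 kHz.
20.4 kHz > fs/2 = 17.8 kHz, folds to fs − 20.4 kHz = 15.2 kHz.
76.4 kHz mod fs = 5.2 kHz.
5.2 kHz ≤ fs/2 = 17.8 kHz, appears at 5.2 kHz.
122 kHz mod fs = 15.2 kHz.
15.2 kHz ≤ fs/2 = 17.8 kHz, appears at 15.2 kHz.
Distinct values: {5.2 kHz, 8.4 kHz, 15.2 kHz, 15.4 kHz} → 4.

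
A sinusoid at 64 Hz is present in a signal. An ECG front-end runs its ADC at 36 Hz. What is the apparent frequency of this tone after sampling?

8 Hz

64 Hz mod fs = 28 Hz.
28 Hz > fs/2 = 18 Hz, folds to fs − 28 Hz = 8 Hz.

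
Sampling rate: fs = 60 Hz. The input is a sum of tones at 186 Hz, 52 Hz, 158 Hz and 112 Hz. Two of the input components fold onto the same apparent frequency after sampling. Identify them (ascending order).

52 Hz, 112 Hz

fs/2 = 30 Hz.
186 Hz mod fs = 6 Hz.
6 Hz ≤ fs/2 = 30 Hz, appears at 6 Hz.
52 Hz > fs/2 = 30 Hz, folds to fs − 52 Hz = 8 Hz.
158 Hz mod fs = 38 Hz.
38 Hz > fs/2 = 30 Hz, folds to fs − 38 Hz = 22 Hz.
112 Hz mod fs = 52 Hz.
52 Hz > fs/2 = 30 Hz, folds to fs − 52 Hz = 8 Hz.
52 Hz and 112 Hz both map to 8 Hz.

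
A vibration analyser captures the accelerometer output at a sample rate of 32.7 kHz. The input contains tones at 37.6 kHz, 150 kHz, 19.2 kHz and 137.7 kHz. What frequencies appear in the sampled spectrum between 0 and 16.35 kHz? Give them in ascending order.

fs/2 = 16.35 kHz.
37.6 kHz mod fs = 4.9 kHz.
4.9 kHz ≤ fs/2 = 16.35 kHz, appears at 4.9 kHz.
150 kHz mod fs = 19.2 kHz.
19.2 kHz > fs/2 = 16.35 kHz, folds to fs − 19.2 kHz = 13.5 kHz.
19.2 kHz > fs/2 = 16.35 kHz, folds to fs − 19.2 kHz = 13.5 kHz.
137.7 kHz mod fs = 6.9 kHz.
6.9 kHz ≤ fs/2 = 16.35 kHz, appears at 6.9 kHz.
Distinct values: {4.9 kHz, 6.9 kHz, 13.5 kHz}.

4.9 kHz, 6.9 kHz, 13.5 kHz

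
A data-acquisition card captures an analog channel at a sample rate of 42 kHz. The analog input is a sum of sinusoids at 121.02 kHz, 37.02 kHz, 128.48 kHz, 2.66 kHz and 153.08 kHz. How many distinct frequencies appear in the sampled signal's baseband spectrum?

4

fs/2 = 21 kHz.
121.02 kHz mod fs = 37.02 kHz.
37.02 kHz > fs/2 = 21 kHz, folds to fs − 37.02 kHz = 4.98 kHz.
37.02 kHz > fs/2 = 21 kHz, folds to fs − 37.02 kHz = 4.98 kHz.
128.48 kHz mod fs = 2.48 kHz.
2.48 kHz ≤ fs/2 = 21 kHz, appears at 2.48 kHz.
2.66 kHz ≤ fs/2 = 21 kHz, passes unchanged.
153.08 kHz mod fs = 27.08 kHz.
27.08 kHz > fs/2 = 21 kHz, folds to fs − 27.08 kHz = 14.92 kHz.
Distinct values: {2.48 kHz, 2.66 kHz, 4.98 kHz, 14.92 kHz} → 4.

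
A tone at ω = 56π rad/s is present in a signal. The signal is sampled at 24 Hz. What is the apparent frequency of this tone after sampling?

4 Hz

ω = 56π rad/s → f = ω/(2π) = 28 Hz.
28 Hz mod fs = 4 Hz.
4 Hz ≤ fs/2 = 12 Hz, appears at 4 Hz.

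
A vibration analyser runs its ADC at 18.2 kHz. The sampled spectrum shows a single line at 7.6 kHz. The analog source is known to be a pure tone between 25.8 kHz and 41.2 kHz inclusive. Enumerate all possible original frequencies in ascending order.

25.8 kHz, 28.8 kHz

Frequencies that alias to 7.6 kHz are k·fs ± 7.6 kHz for integer k ≥ 0.
k=0: 7.6 kHz.
k=1: 10.6 kHz, 25.8 kHz.
k=2: 28.8 kHz, 44 kHz.
k=3: 47 kHz, 62.2 kHz.
Within [25.8 kHz, 41.2 kHz]: 25.8 kHz, 28.8 kHz.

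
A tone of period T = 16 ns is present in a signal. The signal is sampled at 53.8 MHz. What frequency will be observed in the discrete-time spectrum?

8.7 MHz

T = 16 ns → f = 1/T = 62.5 MHz.
62.5 MHz mod fs = 8.7 MHz.
8.7 MHz ≤ fs/2 = 26.9 MHz, appears at 8.7 MHz.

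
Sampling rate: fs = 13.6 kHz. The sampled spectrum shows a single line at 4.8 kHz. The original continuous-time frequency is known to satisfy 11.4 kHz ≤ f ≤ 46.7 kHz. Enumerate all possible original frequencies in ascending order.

Frequencies that alias to 4.8 kHz are k·fs ± 4.8 kHz for integer k ≥ 0.
k=0: 4.8 kHz.
k=1: 8.8 kHz, 18.4 kHz.
k=2: 22.4 kHz, 32 kHz.
k=3: 36 kHz, 45.6 kHz.
k=4: 49.6 kHz, 59.2 kHz.
Within [11.4 kHz, 46.7 kHz]: 18.4 kHz, 22.4 kHz, 32 kHz, 36 kHz, 45.6 kHz.

18.4 kHz, 22.4 kHz, 32 kHz, 36 kHz, 45.6 kHz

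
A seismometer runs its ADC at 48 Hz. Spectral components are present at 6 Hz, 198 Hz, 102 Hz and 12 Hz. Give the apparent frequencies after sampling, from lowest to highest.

6 Hz, 12 Hz

fs/2 = 24 Hz.
6 Hz ≤ fs/2 = 24 Hz, passes unchanged.
198 Hz mod fs = 6 Hz.
6 Hz ≤ fs/2 = 24 Hz, appears at 6 Hz.
102 Hz mod fs = 6 Hz.
6 Hz ≤ fs/2 = 24 Hz, appears at 6 Hz.
12 Hz ≤ fs/2 = 24 Hz, passes unchanged.
Distinct values: {6 Hz, 12 Hz}.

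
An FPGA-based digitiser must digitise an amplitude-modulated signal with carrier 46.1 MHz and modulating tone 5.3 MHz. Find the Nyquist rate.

AM sidebands sit at fc ± fm = 40.8 MHz and 51.4 MHz.
Highest-frequency component: 51.4 MHz.
Nyquist rate = 2 × 51.4 MHz = 102.8 MHz.

102.8 MHz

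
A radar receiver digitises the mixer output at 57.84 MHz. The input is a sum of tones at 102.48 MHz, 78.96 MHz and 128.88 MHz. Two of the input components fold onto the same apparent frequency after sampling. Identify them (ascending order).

fs/2 = 28.92 MHz.
102.48 MHz mod fs = 44.64 MHz.
44.64 MHz > fs/2 = 28.92 MHz, folds to fs − 44.64 MHz = 13.2 MHz.
78.96 MHz mod fs = 21.12 MHz.
21.12 MHz ≤ fs/2 = 28.92 MHz, appears at 21.12 MHz.
128.88 MHz mod fs = 13.2 MHz.
13.2 MHz ≤ fs/2 = 28.92 MHz, appears at 13.2 MHz.
102.48 MHz and 128.88 MHz both map to 13.2 MHz.

102.48 MHz, 128.88 MHz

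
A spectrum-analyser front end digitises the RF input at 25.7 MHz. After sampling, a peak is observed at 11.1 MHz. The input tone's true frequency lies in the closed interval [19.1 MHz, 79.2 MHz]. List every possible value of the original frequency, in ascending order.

Frequencies that alias to 11.1 MHz are k·fs ± 11.1 MHz for integer k ≥ 0.
k=0: 11.1 MHz.
k=1: 14.6 MHz, 36.8 MHz.
k=2: 40.3 MHz, 62.5 MHz.
k=3: 66 MHz, 88.2 MHz.
k=4: 91.7 MHz, 113.9 MHz.
Within [19.1 MHz, 79.2 MHz]: 36.8 MHz, 40.3 MHz, 62.5 MHz, 66 MHz.

36.8 MHz, 40.3 MHz, 62.5 MHz, 66 MHz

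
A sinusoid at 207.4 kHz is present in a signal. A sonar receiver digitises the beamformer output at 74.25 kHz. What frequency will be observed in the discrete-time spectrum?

207.4 kHz mod fs = 58.9 kHz.
58.9 kHz > fs/2 = 37.125 kHz, folds to fs − 58.9 kHz = 15.35 kHz.

15.35 kHz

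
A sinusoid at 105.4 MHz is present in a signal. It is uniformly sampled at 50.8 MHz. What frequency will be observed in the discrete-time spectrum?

105.4 MHz mod fs = 3.8 MHz.
3.8 MHz ≤ fs/2 = 25.4 MHz, appears at 3.8 MHz.

3.8 MHz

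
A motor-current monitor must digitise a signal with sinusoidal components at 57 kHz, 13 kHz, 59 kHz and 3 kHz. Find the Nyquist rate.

Highest-frequency component: 59 kHz.
Nyquist rate = 2 × 59 kHz = 118 kHz.

118 kHz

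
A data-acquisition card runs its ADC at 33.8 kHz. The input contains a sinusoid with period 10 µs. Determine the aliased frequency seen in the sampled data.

1.4 kHz

T = 10 µs → f = 1/T = 100 kHz.
100 kHz mod fs = 32.4 kHz.
32.4 kHz > fs/2 = 16.9 kHz, folds to fs − 32.4 kHz = 1.4 kHz.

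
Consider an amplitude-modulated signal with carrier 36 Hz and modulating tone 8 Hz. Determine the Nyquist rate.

88 Hz

AM sidebands sit at fc ± fm = 28 Hz and 44 Hz.
Highest-frequency component: 44 Hz.
Nyquist rate = 2 × 44 Hz = 88 Hz.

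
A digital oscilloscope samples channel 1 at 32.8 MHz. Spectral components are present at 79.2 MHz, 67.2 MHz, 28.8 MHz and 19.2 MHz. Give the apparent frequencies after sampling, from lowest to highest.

1.6 MHz, 4 MHz, 13.6 MHz

fs/2 = 16.4 MHz.
79.2 MHz mod fs = 13.6 MHz.
13.6 MHz ≤ fs/2 = 16.4 MHz, appears at 13.6 MHz.
67.2 MHz mod fs = 1.6 MHz.
1.6 MHz ≤ fs/2 = 16.4 MHz, appears at 1.6 MHz.
28.8 MHz > fs/2 = 16.4 MHz, folds to fs − 28.8 MHz = 4 MHz.
19.2 MHz > fs/2 = 16.4 MHz, folds to fs − 19.2 MHz = 13.6 MHz.
Distinct values: {1.6 MHz, 4 MHz, 13.6 MHz}.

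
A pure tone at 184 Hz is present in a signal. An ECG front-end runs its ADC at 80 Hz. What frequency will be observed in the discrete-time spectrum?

24 Hz

184 Hz mod fs = 24 Hz.
24 Hz ≤ fs/2 = 40 Hz, appears at 24 Hz.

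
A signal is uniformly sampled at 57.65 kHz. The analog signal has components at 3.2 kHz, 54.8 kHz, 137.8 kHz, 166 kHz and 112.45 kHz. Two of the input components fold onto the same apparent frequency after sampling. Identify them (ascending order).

54.8 kHz, 112.45 kHz

fs/2 = 28.825 kHz.
3.2 kHz ≤ fs/2 = 28.825 kHz, passes unchanged.
54.8 kHz > fs/2 = 28.825 kHz, folds to fs − 54.8 kHz = 2.85 kHz.
137.8 kHz mod fs = 22.5 kHz.
22.5 kHz ≤ fs/2 = 28.825 kHz, appears at 22.5 kHz.
166 kHz mod fs = 50.7 kHz.
50.7 kHz > fs/2 = 28.825 kHz, folds to fs − 50.7 kHz = 6.95 kHz.
112.45 kHz mod fs = 54.8 kHz.
54.8 kHz > fs/2 = 28.825 kHz, folds to fs − 54.8 kHz = 2.85 kHz.
54.8 kHz and 112.45 kHz both map to 2.85 kHz.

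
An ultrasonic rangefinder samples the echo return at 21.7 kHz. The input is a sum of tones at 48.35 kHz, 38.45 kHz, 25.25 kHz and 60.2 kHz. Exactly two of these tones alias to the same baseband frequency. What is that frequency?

fs/2 = 10.85 kHz.
48.35 kHz mod fs = 4.95 kHz.
4.95 kHz ≤ fs/2 = 10.85 kHz, appears at 4.95 kHz.
38.45 kHz mod fs = 16.75 kHz.
16.75 kHz > fs/2 = 10.85 kHz, folds to fs − 16.75 kHz = 4.95 kHz.
25.25 kHz mod fs = 3.55 kHz.
3.55 kHz ≤ fs/2 = 10.85 kHz, appears at 3.55 kHz.
60.2 kHz mod fs = 16.8 kHz.
16.8 kHz > fs/2 = 10.85 kHz, folds to fs − 16.8 kHz = 4.9 kHz.
38.45 kHz and 48.35 kHz both map to 4.95 kHz.

4.95 kHz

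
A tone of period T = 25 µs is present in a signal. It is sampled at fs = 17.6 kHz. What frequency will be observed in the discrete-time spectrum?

T = 25 µs → f = 1/T = 40 kHz.
40 kHz mod fs = 4.8 kHz.
4.8 kHz ≤ fs/2 = 8.8 kHz, appears at 4.8 kHz.

4.8 kHz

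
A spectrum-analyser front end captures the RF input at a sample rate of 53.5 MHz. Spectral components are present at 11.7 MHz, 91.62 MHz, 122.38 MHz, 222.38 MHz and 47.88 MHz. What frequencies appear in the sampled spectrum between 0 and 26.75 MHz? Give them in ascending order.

fs/2 = 26.75 MHz.
11.7 MHz ≤ fs/2 = 26.75 MHz, passes unchanged.
91.62 MHz mod fs = 38.12 MHz.
38.12 MHz > fs/2 = 26.75 MHz, folds to fs − 38.12 MHz = 15.38 MHz.
122.38 MHz mod fs = 15.38 MHz.
15.38 MHz ≤ fs/2 = 26.75 MHz, appears at 15.38 MHz.
222.38 MHz mod fs = 8.38 MHz.
8.38 MHz ≤ fs/2 = 26.75 MHz, appears at 8.38 MHz.
47.88 MHz > fs/2 = 26.75 MHz, folds to fs − 47.88 MHz = 5.62 MHz.
Distinct values: {5.62 MHz, 8.38 MHz, 11.7 MHz, 15.38 MHz}.

5.62 MHz, 8.38 MHz, 11.7 MHz, 15.38 MHz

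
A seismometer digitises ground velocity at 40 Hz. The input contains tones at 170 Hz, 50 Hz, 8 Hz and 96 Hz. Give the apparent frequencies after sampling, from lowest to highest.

fs/2 = 20 Hz.
170 Hz mod fs = 10 Hz.
10 Hz ≤ fs/2 = 20 Hz, appears at 10 Hz.
50 Hz mod fs = 10 Hz.
10 Hz ≤ fs/2 = 20 Hz, appears at 10 Hz.
8 Hz ≤ fs/2 = 20 Hz, passes unchanged.
96 Hz mod fs = 16 Hz.
16 Hz ≤ fs/2 = 20 Hz, appears at 16 Hz.
Distinct values: {8 Hz, 10 Hz, 16 Hz}.

8 Hz, 10 Hz, 16 Hz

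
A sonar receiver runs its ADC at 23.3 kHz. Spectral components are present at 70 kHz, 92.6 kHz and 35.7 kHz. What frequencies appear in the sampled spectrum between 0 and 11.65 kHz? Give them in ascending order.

0.1 kHz, 0.6 kHz, 10.9 kHz

fs/2 = 11.65 kHz.
70 kHz mod fs = 0.1 kHz.
0.1 kHz ≤ fs/2 = 11.65 kHz, appears at 0.1 kHz.
92.6 kHz mod fs = 22.7 kHz.
22.7 kHz > fs/2 = 11.65 kHz, folds to fs − 22.7 kHz = 0.6 kHz.
35.7 kHz mod fs = 12.4 kHz.
12.4 kHz > fs/2 = 11.65 kHz, folds to fs − 12.4 kHz = 10.9 kHz.
Distinct values: {0.1 kHz, 0.6 kHz, 10.9 kHz}.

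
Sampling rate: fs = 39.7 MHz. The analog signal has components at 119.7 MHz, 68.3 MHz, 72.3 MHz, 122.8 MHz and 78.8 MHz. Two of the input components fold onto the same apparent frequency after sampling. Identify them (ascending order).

78.8 MHz, 119.7 MHz

fs/2 = 19.85 MHz.
119.7 MHz mod fs = 0.6 MHz.
0.6 MHz ≤ fs/2 = 19.85 MHz, appears at 0.6 MHz.
68.3 MHz mod fs = 28.6 MHz.
28.6 MHz > fs/2 = 19.85 MHz, folds to fs − 28.6 MHz = 11.1 MHz.
72.3 MHz mod fs = 32.6 MHz.
32.6 MHz > fs/2 = 19.85 MHz, folds to fs − 32.6 MHz = 7.1 MHz.
122.8 MHz mod fs = 3.7 MHz.
3.7 MHz ≤ fs/2 = 19.85 MHz, appears at 3.7 MHz.
78.8 MHz mod fs = 39.1 MHz.
39.1 MHz > fs/2 = 19.85 MHz, folds to fs − 39.1 MHz = 0.6 MHz.
78.8 MHz and 119.7 MHz both map to 0.6 MHz.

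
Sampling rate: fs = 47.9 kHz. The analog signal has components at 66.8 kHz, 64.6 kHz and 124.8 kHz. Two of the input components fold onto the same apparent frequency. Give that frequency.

18.9 kHz

fs/2 = 23.95 kHz.
66.8 kHz mod fs = 18.9 kHz.
18.9 kHz ≤ fs/2 = 23.95 kHz, appears at 18.9 kHz.
64.6 kHz mod fs = 16.7 kHz.
16.7 kHz ≤ fs/2 = 23.95 kHz, appears at 16.7 kHz.
124.8 kHz mod fs = 29 kHz.
29 kHz > fs/2 = 23.95 kHz, folds to fs − 29 kHz = 18.9 kHz.
66.8 kHz and 124.8 kHz both map to 18.9 kHz.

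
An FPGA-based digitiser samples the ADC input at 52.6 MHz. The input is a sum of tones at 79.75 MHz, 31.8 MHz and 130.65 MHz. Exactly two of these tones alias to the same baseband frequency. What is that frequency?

25.45 MHz

fs/2 = 26.3 MHz.
79.75 MHz mod fs = 27.15 MHz.
27.15 MHz > fs/2 = 26.3 MHz, folds to fs − 27.15 MHz = 25.45 MHz.
31.8 MHz > fs/2 = 26.3 MHz, folds to fs − 31.8 MHz = 20.8 MHz.
130.65 MHz mod fs = 25.45 MHz.
25.45 MHz ≤ fs/2 = 26.3 MHz, appears at 25.45 MHz.
79.75 MHz and 130.65 MHz both map to 25.45 MHz.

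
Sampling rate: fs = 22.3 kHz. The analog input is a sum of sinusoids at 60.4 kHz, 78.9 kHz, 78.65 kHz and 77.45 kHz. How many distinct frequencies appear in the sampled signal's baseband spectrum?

fs/2 = 11.15 kHz.
60.4 kHz mod fs = 15.8 kHz.
15.8 kHz > fs/2 = 11.15 kHz, folds to fs − 15.8 kHz = 6.5 kHz.
78.9 kHz mod fs = 12 kHz.
12 kHz > fs/2 = 11.15 kHz, folds to fs − 12 kHz = 10.3 kHz.
78.65 kHz mod fs = 11.75 kHz.
11.75 kHz > fs/2 = 11.15 kHz, folds to fs − 11.75 kHz = 10.55 kHz.
77.45 kHz mod fs = 10.55 kHz.
10.55 kHz ≤ fs/2 = 11.15 kHz, appears at 10.55 kHz.
Distinct values: {6.5 kHz, 10.3 kHz, 10.55 kHz} → 3.

3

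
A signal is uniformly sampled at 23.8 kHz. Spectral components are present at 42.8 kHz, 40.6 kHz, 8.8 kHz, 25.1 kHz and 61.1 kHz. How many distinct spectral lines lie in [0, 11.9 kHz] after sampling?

fs/2 = 11.9 kHz.
42.8 kHz mod fs = 19 kHz.
19 kHz > fs/2 = 11.9 kHz, folds to fs − 19 kHz = 4.8 kHz.
40.6 kHz mod fs = 16.8 kHz.
16.8 kHz > fs/2 = 11.9 kHz, folds to fs − 16.8 kHz = 7 kHz.
8.8 kHz ≤ fs/2 = 11.9 kHz, passes unchanged.
25.1 kHz mod fs = 1.3 kHz.
1.3 kHz ≤ fs/2 = 11.9 kHz, appears at 1.3 kHz.
61.1 kHz mod fs = 13.5 kHz.
13.5 kHz > fs/2 = 11.9 kHz, folds to fs − 13.5 kHz = 10.3 kHz.
Distinct values: {1.3 kHz, 4.8 kHz, 7 kHz, 8.8 kHz, 10.3 kHz} → 5.

5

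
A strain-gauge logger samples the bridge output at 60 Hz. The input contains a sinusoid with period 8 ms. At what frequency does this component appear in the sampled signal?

5 Hz

T = 8 ms → f = 1/T = 125 Hz.
125 Hz mod fs = 5 Hz.
5 Hz ≤ fs/2 = 30 Hz, appears at 5 Hz.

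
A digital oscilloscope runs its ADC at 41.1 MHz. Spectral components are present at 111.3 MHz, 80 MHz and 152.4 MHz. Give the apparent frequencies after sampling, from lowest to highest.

2.2 MHz, 12 MHz

fs/2 = 20.55 MHz.
111.3 MHz mod fs = 29.1 MHz.
29.1 MHz > fs/2 = 20.55 MHz, folds to fs − 29.1 MHz = 12 MHz.
80 MHz mod fs = 38.9 MHz.
38.9 MHz > fs/2 = 20.55 MHz, folds to fs − 38.9 MHz = 2.2 MHz.
152.4 MHz mod fs = 29.1 MHz.
29.1 MHz > fs/2 = 20.55 MHz, folds to fs − 29.1 MHz = 12 MHz.
Distinct values: {2.2 MHz, 12 MHz}.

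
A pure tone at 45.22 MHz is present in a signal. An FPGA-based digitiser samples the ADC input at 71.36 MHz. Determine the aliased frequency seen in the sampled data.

26.14 MHz

45.22 MHz > fs/2 = 35.68 MHz, folds to fs − 45.22 MHz = 26.14 MHz.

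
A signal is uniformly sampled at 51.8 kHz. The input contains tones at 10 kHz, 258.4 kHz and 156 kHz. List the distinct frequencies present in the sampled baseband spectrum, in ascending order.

0.6 kHz, 10 kHz

fs/2 = 25.9 kHz.
10 kHz ≤ fs/2 = 25.9 kHz, passes unchanged.
258.4 kHz mod fs = 51.2 kHz.
51.2 kHz > fs/2 = 25.9 kHz, folds to fs − 51.2 kHz = 0.6 kHz.
156 kHz mod fs = 0.6 kHz.
0.6 kHz ≤ fs/2 = 25.9 kHz, appears at 0.6 kHz.
Distinct values: {0.6 kHz, 10 kHz}.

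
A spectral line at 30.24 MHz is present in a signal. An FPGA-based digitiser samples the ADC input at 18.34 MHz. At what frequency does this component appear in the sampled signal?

30.24 MHz mod fs = 11.9 MHz.
11.9 MHz > fs/2 = 9.17 MHz, folds to fs − 11.9 MHz = 6.44 MHz.

6.44 MHz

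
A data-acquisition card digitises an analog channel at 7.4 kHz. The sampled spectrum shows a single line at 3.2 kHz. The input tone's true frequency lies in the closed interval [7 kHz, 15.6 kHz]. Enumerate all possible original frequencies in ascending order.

10.6 kHz, 11.6 kHz

Frequencies that alias to 3.2 kHz are k·fs ± 3.2 kHz for integer k ≥ 0.
k=0: 3.2 kHz.
k=1: 4.2 kHz, 10.6 kHz.
k=2: 11.6 kHz, 18 kHz.
k=3: 19 kHz, 25.4 kHz.
Within [7 kHz, 15.6 kHz]: 10.6 kHz, 11.6 kHz.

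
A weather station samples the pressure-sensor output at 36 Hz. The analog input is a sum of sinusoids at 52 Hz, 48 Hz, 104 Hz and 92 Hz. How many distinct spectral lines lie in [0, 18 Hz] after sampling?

3

fs/2 = 18 Hz.
52 Hz mod fs = 16 Hz.
16 Hz ≤ fs/2 = 18 Hz, appears at 16 Hz.
48 Hz mod fs = 12 Hz.
12 Hz ≤ fs/2 = 18 Hz, appears at 12 Hz.
104 Hz mod fs = 32 Hz.
32 Hz > fs/2 = 18 Hz, folds to fs − 32 Hz = 4 Hz.
92 Hz mod fs = 20 Hz.
20 Hz > fs/2 = 18 Hz, folds to fs − 20 Hz = 16 Hz.
Distinct values: {4 Hz, 12 Hz, 16 Hz} → 3.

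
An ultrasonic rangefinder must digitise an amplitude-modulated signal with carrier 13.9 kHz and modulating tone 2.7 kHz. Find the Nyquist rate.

33.2 kHz

AM sidebands sit at fc ± fm = 11.2 kHz and 16.6 kHz.
Highest-frequency component: 16.6 kHz.
Nyquist rate = 2 × 16.6 kHz = 33.2 kHz.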